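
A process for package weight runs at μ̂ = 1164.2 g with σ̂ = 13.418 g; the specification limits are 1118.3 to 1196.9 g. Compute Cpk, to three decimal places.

Cpu = (USL − μ̂) / (3σ̂) = (1196.9 − 1164.2) / (3 × 13.418) = 0.8123; Cpl = (μ̂ − LSL) / (3σ̂) = (1164.2 − 1118.3) / (3 × 13.418) = 1.1403; Cpk = min(Cpu, Cpl) = 0.8123

0.812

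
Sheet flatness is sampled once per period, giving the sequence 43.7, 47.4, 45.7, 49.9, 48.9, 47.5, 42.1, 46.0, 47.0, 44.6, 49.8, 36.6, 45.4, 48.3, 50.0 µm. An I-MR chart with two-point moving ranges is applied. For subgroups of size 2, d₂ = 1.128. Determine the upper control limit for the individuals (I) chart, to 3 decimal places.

X̄ = (43.7 + 47.4 + 45.7 + 49.9 + 48.9 + 47.5 + 42.1 + 46.0 + 47.0 + 44.6 + 49.8 + 36.6 + 45.4 + 48.3 + 50.0) / 15 = 46.1933
Moving ranges: 3.7, 1.7, 4.2, 1.0, 1.4, 5.4, 3.9, 1.0, 2.4, 5.2, 13.2, 8.8, 2.9, 1.7; M̄R̄ = 56.5000 / 14 = 4.0357
UCL = X̄ + 3·M̄R̄/d₂ = 46.1933 + 3 × 4.0357 / 1.128 = 56.9266

56.927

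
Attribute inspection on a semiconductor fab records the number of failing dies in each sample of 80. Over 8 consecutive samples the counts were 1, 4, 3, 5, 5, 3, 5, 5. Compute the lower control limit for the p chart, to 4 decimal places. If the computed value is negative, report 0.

0.0000

p̄ = Σdᵢ / (k·n) = 31 / (8 × 80) = 0.04844
LCL = p̄ − 3·√(p̄(1−p̄)/n) = 0.04844 − 3 × 0.02400 = -0.02357 → 0 (negative, so LCL = 0)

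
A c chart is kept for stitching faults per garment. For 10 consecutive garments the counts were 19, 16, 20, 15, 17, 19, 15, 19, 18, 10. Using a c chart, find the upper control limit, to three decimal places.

29.096

c̄ = (19 + 16 + 20 + 15 + 17 + 19 + 15 + 19 + 18 + 10) / 10 = 168 / 10 = 16.8000
UCL = c̄ + 3√c̄ = 16.8000 + 3 × √16.8000 = 16.8000 + 3 × 4.0988 = 29.0963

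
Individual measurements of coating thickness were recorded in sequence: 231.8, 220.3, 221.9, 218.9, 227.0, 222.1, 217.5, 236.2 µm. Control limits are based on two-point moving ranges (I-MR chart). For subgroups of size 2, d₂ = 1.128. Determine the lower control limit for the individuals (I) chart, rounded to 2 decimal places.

204.55

X̄ = (231.8 + 220.3 + 221.9 + 218.9 + 227.0 + 222.1 + 217.5 + 236.2) / 8 = 224.4625
Moving ranges: 11.5, 1.6, 3.0, 8.1, 4.9, 4.6, 18.7; M̄R̄ = 52.4000 / 7 = 7.4857
LCL = X̄ − 3·M̄R̄/d₂ = 224.4625 − 3 × 7.4857 / 1.128 = 204.5537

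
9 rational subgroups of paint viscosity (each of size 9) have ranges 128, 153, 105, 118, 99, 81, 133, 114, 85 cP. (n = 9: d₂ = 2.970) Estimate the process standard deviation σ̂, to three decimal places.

38.010

R̄ = (128 + 153 + 105 + 118 + 99 + 81 + 133 + 114 + 85) / 9 = 112.8889
σ̂ = R̄ / d₂ = 112.8889 / 2.970 = 38.0097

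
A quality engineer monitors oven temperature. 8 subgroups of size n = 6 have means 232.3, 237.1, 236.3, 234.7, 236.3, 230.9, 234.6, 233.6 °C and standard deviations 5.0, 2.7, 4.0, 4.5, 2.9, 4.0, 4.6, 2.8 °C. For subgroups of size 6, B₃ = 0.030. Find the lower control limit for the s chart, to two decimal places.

0.11

s̄ = (5.0 + 2.7 + 4.0 + 4.5 + 2.9 + 4.0 + 4.6 + 2.8) / 8 = 3.8125
LCL_s = B₃·s̄ = 0.030 × 3.8125 = 0.1144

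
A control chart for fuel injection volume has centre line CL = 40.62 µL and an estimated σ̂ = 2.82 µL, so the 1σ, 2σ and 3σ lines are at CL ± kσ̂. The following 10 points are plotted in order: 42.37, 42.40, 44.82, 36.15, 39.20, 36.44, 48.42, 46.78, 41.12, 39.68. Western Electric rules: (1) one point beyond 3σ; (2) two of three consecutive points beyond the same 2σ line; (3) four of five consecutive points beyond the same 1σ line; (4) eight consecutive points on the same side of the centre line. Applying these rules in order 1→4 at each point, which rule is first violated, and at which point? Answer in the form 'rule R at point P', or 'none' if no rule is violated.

rule 2 at point 8

Zone of each point (C = within 1σ̂, B = 1σ̂–2σ̂, A = 2σ̂–3σ̂, * = beyond 3σ̂; sign = side of CL): 1:+C, 2:+C, 3:+B, 4:-B, 5:-C, 6:-B, 7:+A, 8:+A, 9:+C, 10:-C
Rule 2 (two of three consecutive points beyond the same 2σ limit) is satisfied at point 8.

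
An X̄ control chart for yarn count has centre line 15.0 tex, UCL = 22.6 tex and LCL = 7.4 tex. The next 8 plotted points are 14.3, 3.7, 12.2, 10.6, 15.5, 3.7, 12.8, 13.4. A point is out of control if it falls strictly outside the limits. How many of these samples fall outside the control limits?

2

Compare each point to [7.4, 22.6]: sample 2 = 3.7 < LCL; sample 6 = 3.7 < LCL.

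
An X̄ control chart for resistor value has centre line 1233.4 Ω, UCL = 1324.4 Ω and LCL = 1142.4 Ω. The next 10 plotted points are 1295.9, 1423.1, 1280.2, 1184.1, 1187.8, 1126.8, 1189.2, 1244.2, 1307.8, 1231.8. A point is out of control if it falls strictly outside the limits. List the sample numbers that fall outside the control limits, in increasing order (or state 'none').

2, 6

Compare each point to [1142.4, 1324.4]: sample 2 = 1423.1 > UCL; sample 6 = 1126.8 < LCL.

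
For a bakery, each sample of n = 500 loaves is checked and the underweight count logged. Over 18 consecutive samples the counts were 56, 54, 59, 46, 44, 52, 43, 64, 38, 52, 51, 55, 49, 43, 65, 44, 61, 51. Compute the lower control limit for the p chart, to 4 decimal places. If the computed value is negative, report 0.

p̄ = Σdᵢ / (k·n) = 927 / (18 × 500) = 0.10300
LCL = p̄ − 3·√(p̄(1−p̄)/n) = 0.10300 − 3 × 0.01359 = 0.06222

0.0622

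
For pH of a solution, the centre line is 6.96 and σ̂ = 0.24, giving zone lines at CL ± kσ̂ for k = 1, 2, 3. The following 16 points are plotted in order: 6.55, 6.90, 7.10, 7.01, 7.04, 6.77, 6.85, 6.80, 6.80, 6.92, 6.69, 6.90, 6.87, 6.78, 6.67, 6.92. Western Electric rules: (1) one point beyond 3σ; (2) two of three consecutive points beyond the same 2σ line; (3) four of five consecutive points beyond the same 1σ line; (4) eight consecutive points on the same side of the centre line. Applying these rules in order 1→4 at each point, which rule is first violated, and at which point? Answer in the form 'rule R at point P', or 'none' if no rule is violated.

Zone of each point (C = within 1σ̂, B = 1σ̂–2σ̂, A = 2σ̂–3σ̂, * = beyond 3σ̂; sign = side of CL): 1:-B, 2:-C, 3:+C, 4:+C, 5:+C, 6:-C, 7:-C, 8:-C, 9:-C, 10:-C, 11:-B, 12:-C, 13:-C, 14:-C, 15:-B, 16:-C
Rule 4 (eight consecutive points on the same side of the centre line) is satisfied at point 13.

rule 4 at point 13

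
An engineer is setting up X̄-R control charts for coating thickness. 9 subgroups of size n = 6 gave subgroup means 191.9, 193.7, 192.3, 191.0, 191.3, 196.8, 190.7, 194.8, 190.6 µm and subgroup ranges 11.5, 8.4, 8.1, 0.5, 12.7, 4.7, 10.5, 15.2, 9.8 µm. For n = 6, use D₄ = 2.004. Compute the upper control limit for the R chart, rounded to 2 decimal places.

R̄ = (11.5 + 8.4 + 8.1 + 0.5 + 12.7 + 4.7 + 10.5 + 15.2 + 9.8) / 9 = 81.4000 / 9 = 9.0444
UCL_R = D₄·R̄ = 2.004 × 9.0444 = 18.1251

18.13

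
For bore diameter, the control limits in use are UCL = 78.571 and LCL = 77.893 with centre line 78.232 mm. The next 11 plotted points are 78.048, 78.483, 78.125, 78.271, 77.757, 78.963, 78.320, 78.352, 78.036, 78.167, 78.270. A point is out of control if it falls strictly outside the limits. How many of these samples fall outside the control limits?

Compare each point to [77.893, 78.571]: sample 5 = 77.757 < LCL; sample 6 = 78.963 > UCL.

2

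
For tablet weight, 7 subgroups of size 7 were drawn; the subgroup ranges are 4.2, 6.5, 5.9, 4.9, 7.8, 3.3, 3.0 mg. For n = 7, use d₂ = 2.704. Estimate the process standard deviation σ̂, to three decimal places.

1.881

R̄ = (4.2 + 6.5 + 5.9 + 4.9 + 7.8 + 3.3 + 3.0) / 7 = 5.0857
σ̂ = R̄ / d₂ = 5.0857 / 2.704 = 1.8808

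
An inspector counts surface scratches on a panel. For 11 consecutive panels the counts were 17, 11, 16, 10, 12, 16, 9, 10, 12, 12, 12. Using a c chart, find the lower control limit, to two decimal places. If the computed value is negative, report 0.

1.87

c̄ = (17 + 11 + 16 + 10 + 12 + 16 + 9 + 10 + 12 + 12 + 12) / 11 = 137 / 11 = 12.4545
LCL = c̄ − 3√c̄ = 12.4545 − 3 × 3.5291 = 1.8672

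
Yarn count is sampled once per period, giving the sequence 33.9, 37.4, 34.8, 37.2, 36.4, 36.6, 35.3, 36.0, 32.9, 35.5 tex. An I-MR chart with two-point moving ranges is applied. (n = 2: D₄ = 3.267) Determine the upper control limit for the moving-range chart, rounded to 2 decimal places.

Moving ranges: 3.5, 2.6, 2.4, 0.8, 0.2, 1.3, 0.7, 3.1, 2.6; M̄R̄ = 17.2000 / 9 = 1.9111
UCL_MR = D₄·M̄R̄ = 3.267 × 1.9111 = 6.2436

6.24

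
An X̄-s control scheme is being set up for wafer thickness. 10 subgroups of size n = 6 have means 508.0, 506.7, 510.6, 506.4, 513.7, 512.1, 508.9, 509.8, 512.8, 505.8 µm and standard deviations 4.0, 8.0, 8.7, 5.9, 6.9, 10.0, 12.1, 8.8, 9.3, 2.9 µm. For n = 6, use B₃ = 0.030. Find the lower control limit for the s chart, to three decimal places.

0.230

s̄ = (4.0 + 8.0 + 8.7 + 5.9 + 6.9 + 10.0 + 12.1 + 8.8 + 9.3 + 2.9) / 10 = 7.6600
LCL_s = B₃·s̄ = 0.030 × 7.6600 = 0.2298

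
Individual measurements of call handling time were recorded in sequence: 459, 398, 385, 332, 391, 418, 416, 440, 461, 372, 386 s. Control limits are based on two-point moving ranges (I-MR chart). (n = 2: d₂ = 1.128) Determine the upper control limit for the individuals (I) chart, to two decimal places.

X̄ = (459 + 398 + 385 + 332 + 391 + 418 + 416 + 440 + 461 + 372 + 386) / 11 = 405.2727
Moving ranges: 61, 13, 53, 59, 27, 2, 24, 21, 89, 14; M̄R̄ = 363.0000 / 10 = 36.3000
UCL = X̄ + 3·M̄R̄/d₂ = 405.2727 + 3 × 36.3000 / 1.128 = 501.8153

501.82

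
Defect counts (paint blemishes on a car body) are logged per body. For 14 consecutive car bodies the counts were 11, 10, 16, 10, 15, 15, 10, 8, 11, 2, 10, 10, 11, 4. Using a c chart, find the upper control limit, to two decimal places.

19.80

c̄ = (11 + 10 + 16 + 10 + 15 + 15 + 10 + 8 + 11 + 2 + 10 + 10 + 11 + 4) / 14 = 143 / 14 = 10.2143
UCL = c̄ + 3√c̄ = 10.2143 + 3 × √10.2143 = 10.2143 + 3 × 3.1960 = 19.8022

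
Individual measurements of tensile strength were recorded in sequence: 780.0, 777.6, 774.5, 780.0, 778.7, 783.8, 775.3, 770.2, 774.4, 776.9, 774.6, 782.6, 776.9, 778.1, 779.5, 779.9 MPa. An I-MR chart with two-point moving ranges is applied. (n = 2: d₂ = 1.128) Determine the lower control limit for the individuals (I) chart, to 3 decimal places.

767.634

X̄ = (780.0 + 777.6 + 774.5 + 780.0 + 778.7 + 783.8 + 775.3 + 770.2 + 774.4 + 776.9 + 774.6 + 782.6 + 776.9 + 778.1 + 779.5 + 779.9) / 16 = 777.6875
Moving ranges: 2.4, 3.1, 5.5, 1.3, 5.1, 8.5, 5.1, 4.2, 2.5, 2.3, 8.0, 5.7, 1.2, 1.4, 0.4; M̄R̄ = 56.7000 / 15 = 3.7800
LCL = X̄ − 3·M̄R̄/d₂ = 777.6875 − 3 × 3.7800 / 1.128 = 767.6343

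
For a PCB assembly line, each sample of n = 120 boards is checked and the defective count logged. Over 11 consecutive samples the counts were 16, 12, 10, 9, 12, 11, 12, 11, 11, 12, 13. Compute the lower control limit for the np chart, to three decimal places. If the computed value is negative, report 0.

p̄ = Σdᵢ / (k·n) = 129 / (11 × 120) = 0.09773
LCL = np̄ − 3·√(np̄(1−p̄)) = 11.7273 − 3 × 3.2529 = 1.9686

1.969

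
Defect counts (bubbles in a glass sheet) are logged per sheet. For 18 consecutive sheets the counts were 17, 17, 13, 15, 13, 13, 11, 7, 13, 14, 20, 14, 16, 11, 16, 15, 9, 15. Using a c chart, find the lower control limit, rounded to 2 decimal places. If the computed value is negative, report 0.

c̄ = (17 + 17 + 13 + 15 + 13 + 13 + 11 + 7 + 13 + 14 + 20 + 14 + 16 + 11 + 16 + 15 + 9 + 15) / 18 = 249 / 18 = 13.8333
LCL = c̄ − 3√c̄ = 13.8333 − 3 × 3.7193 = 2.6754

2.68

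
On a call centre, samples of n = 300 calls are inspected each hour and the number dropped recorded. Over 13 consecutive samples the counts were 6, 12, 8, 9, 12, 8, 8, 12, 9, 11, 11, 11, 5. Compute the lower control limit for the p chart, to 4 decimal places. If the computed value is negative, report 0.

p̄ = Σdᵢ / (k·n) = 122 / (13 × 300) = 0.03128
LCL = p̄ − 3·√(p̄(1−p̄)/n) = 0.03128 − 3 × 0.01005 = 0.00113

0.0011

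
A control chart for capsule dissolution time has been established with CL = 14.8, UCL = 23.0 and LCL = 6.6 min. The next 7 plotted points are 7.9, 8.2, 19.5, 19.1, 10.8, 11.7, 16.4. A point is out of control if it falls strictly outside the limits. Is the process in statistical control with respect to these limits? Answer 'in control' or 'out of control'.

in control

All 7 points lie within [6.6, 23.0].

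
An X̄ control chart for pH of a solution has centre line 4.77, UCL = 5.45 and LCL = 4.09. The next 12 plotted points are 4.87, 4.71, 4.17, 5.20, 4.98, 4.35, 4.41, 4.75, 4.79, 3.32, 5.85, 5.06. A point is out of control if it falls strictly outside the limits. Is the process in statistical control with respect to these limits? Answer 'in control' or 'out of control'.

Compare each point to [4.09, 5.45]: sample 10 = 3.32 < LCL; sample 11 = 5.85 > UCL.

out of control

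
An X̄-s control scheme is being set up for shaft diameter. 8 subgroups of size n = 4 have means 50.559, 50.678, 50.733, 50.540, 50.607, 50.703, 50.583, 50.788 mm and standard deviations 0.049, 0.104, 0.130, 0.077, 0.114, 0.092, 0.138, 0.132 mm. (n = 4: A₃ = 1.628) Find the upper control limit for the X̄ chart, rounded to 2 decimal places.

X̄̄ = (50.559 + 50.678 + 50.733 + 50.540 + 50.607 + 50.703 + 50.583 + 50.788) / 8 = 50.6489
s̄ = (0.049 + 0.104 + 0.130 + 0.077 + 0.114 + 0.092 + 0.138 + 0.132) / 8 = 0.1045
UCL = X̄̄ + A₃·s̄ = 50.6489 + 1.628 × 0.1045 = 50.8190

50.82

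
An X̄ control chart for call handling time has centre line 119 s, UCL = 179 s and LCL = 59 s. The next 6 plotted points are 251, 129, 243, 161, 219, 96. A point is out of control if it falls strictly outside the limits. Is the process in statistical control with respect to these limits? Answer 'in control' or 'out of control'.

Compare each point to [59, 179]: sample 1 = 251 > UCL; sample 3 = 243 > UCL; sample 5 = 219 > UCL.

out of control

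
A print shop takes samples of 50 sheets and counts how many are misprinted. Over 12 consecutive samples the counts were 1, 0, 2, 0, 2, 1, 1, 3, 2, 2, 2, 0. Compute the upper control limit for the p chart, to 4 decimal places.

0.0950

p̄ = Σdᵢ / (k·n) = 16 / (12 × 50) = 0.02667
UCL = p̄ + 3·√(p̄(1−p̄)/n) = 0.02667 + 3 × √(0.02667×0.97333/50) = 0.02667 + 3 × 0.02278 = 0.09502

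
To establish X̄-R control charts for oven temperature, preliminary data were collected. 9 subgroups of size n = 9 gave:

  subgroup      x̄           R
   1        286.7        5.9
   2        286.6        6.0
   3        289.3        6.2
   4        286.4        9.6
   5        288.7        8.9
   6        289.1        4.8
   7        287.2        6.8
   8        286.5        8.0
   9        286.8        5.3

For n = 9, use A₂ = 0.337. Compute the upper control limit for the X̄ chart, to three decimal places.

X̄̄ = (286.7 + 286.6 + 289.3 + 286.4 + 288.7 + 289.1 + 287.2 + 286.5 + 286.8) / 9 = 2587.3000 / 9 = 287.4778
R̄ = (5.9 + 6.0 + 6.2 + 9.6 + 8.9 + 4.8 + 6.8 + 8.0 + 5.3) / 9 = 61.5000 / 9 = 6.8333
UCL = X̄̄ + A₂·R̄ = 287.4778 + 0.337 × 6.8333 = 289.7806

289.781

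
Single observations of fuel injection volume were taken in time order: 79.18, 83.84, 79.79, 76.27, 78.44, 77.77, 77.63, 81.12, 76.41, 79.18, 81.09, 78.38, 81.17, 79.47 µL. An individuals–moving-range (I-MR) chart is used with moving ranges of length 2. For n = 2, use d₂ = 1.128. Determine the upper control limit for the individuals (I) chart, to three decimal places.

X̄ = (79.18 + 83.84 + 79.79 + 76.27 + 78.44 + 77.77 + 77.63 + 81.12 + 76.41 + 79.18 + 81.09 + 78.38 + 81.17 + 79.47) / 14 = 79.2671
Moving ranges: 4.66, 4.05, 3.52, 2.17, 0.67, 0.14, 3.49, 4.71, 2.77, 1.91, 2.71, 2.79, 1.70; M̄R̄ = 35.2900 / 13 = 2.7146
UCL = X̄ + 3·M̄R̄/d₂ = 79.2671 + 3 × 2.7146 / 1.128 = 86.4869

86.487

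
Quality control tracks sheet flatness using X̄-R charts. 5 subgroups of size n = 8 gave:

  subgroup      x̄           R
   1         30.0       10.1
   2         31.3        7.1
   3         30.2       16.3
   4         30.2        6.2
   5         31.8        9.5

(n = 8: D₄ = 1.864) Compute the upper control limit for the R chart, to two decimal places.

18.34

R̄ = (10.1 + 7.1 + 16.3 + 6.2 + 9.5) / 5 = 49.2000 / 5 = 9.8400
UCL_R = D₄·R̄ = 1.864 × 9.8400 = 18.3418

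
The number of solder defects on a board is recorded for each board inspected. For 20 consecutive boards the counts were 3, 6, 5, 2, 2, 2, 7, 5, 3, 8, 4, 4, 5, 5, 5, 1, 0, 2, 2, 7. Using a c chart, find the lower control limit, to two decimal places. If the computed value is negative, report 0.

c̄ = (3 + 6 + 5 + 2 + 2 + 2 + 7 + 5 + 3 + 8 + 4 + 4 + 5 + 5 + 5 + 1 + 0 + 2 + 2 + 7) / 20 = 78 / 20 = 3.9000
LCL = c̄ − 3√c̄ = 3.9000 − 3 × 1.9748 = -2.0245 → 0 (cannot be negative)

0.00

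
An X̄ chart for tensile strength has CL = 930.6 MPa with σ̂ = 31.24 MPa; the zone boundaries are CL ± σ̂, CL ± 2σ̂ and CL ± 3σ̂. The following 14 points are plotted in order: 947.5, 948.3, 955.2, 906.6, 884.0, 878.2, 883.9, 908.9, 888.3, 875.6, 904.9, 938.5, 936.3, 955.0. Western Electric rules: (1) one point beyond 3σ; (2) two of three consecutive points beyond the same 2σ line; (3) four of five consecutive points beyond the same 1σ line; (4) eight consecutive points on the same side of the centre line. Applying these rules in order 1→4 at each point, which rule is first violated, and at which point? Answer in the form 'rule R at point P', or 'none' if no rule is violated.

Zone of each point (C = within 1σ̂, B = 1σ̂–2σ̂, A = 2σ̂–3σ̂, * = beyond 3σ̂; sign = side of CL): 1:+C, 2:+C, 3:+C, 4:-C, 5:-B, 6:-B, 7:-B, 8:-C, 9:-B, 10:-B, 11:-C, 12:+C, 13:+C, 14:+C
Rule 3 (four of five consecutive points beyond the same 1σ limit) is satisfied at point 9.

rule 3 at point 9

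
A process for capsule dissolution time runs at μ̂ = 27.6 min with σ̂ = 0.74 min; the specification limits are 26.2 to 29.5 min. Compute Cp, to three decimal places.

Cp = (USL − LSL) / (6σ̂) = (29.5 − 26.2) / (6 × 0.74) = 3.3000 / 4.4400 = 0.7432

0.743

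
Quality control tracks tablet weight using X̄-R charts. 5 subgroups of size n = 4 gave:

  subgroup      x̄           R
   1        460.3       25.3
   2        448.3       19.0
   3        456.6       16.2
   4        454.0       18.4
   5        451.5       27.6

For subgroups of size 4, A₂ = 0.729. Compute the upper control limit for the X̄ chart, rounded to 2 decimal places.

469.67

X̄̄ = (460.3 + 448.3 + 456.6 + 454.0 + 451.5) / 5 = 2270.7000 / 5 = 454.1400
R̄ = (25.3 + 19.0 + 16.2 + 18.4 + 27.6) / 5 = 106.5000 / 5 = 21.3000
UCL = X̄̄ + A₂·R̄ = 454.1400 + 0.729 × 21.3000 = 469.6677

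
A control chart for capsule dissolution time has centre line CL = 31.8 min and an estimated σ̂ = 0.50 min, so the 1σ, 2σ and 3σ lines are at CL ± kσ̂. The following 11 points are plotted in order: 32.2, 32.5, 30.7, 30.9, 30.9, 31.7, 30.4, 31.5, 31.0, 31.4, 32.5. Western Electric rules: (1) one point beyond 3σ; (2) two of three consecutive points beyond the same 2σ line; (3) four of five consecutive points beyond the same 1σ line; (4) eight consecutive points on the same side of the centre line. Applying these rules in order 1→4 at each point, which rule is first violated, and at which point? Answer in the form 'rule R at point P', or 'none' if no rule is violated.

rule 3 at point 7

Zone of each point (C = within 1σ̂, B = 1σ̂–2σ̂, A = 2σ̂–3σ̂, * = beyond 3σ̂; sign = side of CL): 1:+C, 2:+B, 3:-A, 4:-B, 5:-B, 6:-C, 7:-A, 8:-C, 9:-B, 10:-C, 11:+B
Rule 3 (four of five consecutive points beyond the same 1σ limit) is satisfied at point 7.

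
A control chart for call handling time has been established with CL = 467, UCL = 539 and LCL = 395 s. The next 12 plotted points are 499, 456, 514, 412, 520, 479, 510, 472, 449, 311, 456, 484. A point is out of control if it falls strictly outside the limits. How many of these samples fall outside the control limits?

Compare each point to [395, 539]: sample 10 = 311 < LCL.

1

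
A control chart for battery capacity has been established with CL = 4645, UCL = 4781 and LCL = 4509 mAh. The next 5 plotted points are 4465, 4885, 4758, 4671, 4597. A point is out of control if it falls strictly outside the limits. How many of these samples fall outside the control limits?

2

Compare each point to [4509, 4781]: sample 1 = 4465 < LCL; sample 2 = 4885 > UCL.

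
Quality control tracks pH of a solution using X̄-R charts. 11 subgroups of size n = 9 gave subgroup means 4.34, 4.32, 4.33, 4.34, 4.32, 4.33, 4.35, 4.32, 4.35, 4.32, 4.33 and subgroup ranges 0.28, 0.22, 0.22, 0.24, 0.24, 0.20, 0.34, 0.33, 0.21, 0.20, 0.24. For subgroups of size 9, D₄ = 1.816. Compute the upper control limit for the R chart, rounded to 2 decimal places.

R̄ = (0.28 + 0.22 + 0.22 + 0.24 + 0.24 + 0.20 + 0.34 + 0.33 + 0.21 + 0.20 + 0.24) / 11 = 2.7200 / 11 = 0.2473
UCL_R = D₄·R̄ = 1.816 × 0.2473 = 0.4490

0.45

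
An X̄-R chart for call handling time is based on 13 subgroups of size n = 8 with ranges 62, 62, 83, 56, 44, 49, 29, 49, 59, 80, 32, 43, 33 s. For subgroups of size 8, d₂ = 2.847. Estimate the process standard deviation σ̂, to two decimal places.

18.40

R̄ = (62 + 62 + 83 + 56 + 44 + 49 + 29 + 49 + 59 + 80 + 32 + 43 + 33) / 13 = 52.3846
σ̂ = R̄ / d₂ = 52.3846 / 2.847 = 18.3999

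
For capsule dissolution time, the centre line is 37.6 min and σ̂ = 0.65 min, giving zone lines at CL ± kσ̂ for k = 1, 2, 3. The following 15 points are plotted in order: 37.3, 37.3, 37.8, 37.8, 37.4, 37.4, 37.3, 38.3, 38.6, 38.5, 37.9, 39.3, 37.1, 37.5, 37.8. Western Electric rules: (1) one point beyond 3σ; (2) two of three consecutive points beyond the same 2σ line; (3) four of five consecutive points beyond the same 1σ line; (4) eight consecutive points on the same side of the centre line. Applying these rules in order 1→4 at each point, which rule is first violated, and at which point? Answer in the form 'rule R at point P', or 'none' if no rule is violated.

Zone of each point (C = within 1σ̂, B = 1σ̂–2σ̂, A = 2σ̂–3σ̂, * = beyond 3σ̂; sign = side of CL): 1:-C, 2:-C, 3:+C, 4:+C, 5:-C, 6:-C, 7:-C, 8:+B, 9:+B, 10:+B, 11:+C, 12:+A, 13:-C, 14:-C, 15:+C
Rule 3 (four of five consecutive points beyond the same 1σ limit) is satisfied at point 12.

rule 3 at point 12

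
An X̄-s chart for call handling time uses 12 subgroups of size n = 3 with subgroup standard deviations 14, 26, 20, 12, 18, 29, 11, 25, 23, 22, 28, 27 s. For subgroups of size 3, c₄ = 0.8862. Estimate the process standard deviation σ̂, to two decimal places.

23.98

s̄ = (14 + 26 + 20 + 12 + 18 + 29 + 11 + 25 + 23 + 22 + 28 + 27) / 12 = 21.2500
σ̂ = s̄ / c₄ = 21.2500 / 0.8862 = 23.9788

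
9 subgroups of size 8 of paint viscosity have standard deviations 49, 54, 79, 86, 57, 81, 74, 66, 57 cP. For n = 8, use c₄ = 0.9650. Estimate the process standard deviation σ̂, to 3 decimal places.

69.430

s̄ = (49 + 54 + 79 + 86 + 57 + 81 + 74 + 66 + 57) / 9 = 67.0000
σ̂ = s̄ / c₄ = 67.0000 / 0.9650 = 69.4301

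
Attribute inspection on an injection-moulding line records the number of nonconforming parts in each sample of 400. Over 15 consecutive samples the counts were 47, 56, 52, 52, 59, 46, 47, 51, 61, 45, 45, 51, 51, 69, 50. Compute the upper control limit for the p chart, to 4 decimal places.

p̄ = Σdᵢ / (k·n) = 782 / (15 × 400) = 0.13033
UCL = p̄ + 3·√(p̄(1−p̄)/n) = 0.13033 + 3 × √(0.13033×0.86967/400) = 0.13033 + 3 × 0.01683 = 0.18083

0.1808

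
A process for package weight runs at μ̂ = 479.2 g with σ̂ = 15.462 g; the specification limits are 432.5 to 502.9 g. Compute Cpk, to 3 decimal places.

0.511

Cpu = (USL − μ̂) / (3σ̂) = (502.9 − 479.2) / (3 × 15.462) = 0.5109; Cpl = (μ̂ − LSL) / (3σ̂) = (479.2 − 432.5) / (3 × 15.462) = 1.0068; Cpk = min(Cpu, Cpl) = 0.5109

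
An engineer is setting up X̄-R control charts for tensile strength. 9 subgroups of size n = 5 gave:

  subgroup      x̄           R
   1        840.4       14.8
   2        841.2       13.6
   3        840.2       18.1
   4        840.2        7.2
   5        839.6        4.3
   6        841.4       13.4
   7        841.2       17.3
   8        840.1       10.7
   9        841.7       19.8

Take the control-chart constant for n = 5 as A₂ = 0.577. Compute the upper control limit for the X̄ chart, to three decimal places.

X̄̄ = (840.4 + 841.2 + 840.2 + 840.2 + 839.6 + 841.4 + 841.2 + 840.1 + 841.7) / 9 = 7566.0000 / 9 = 840.6667
R̄ = (14.8 + 13.6 + 18.1 + 7.2 + 4.3 + 13.4 + 17.3 + 10.7 + 19.8) / 9 = 119.2000 / 9 = 13.2444
UCL = X̄̄ + A₂·R̄ = 840.6667 + 0.577 × 13.2444 = 848.3087

848.309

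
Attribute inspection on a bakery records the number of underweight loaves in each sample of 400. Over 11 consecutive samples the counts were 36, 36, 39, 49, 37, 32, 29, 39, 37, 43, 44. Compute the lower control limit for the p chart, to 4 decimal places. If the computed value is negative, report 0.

0.0516

p̄ = Σdᵢ / (k·n) = 421 / (11 × 400) = 0.09568
LCL = p̄ − 3·√(p̄(1−p̄)/n) = 0.09568 − 3 × 0.01471 = 0.05156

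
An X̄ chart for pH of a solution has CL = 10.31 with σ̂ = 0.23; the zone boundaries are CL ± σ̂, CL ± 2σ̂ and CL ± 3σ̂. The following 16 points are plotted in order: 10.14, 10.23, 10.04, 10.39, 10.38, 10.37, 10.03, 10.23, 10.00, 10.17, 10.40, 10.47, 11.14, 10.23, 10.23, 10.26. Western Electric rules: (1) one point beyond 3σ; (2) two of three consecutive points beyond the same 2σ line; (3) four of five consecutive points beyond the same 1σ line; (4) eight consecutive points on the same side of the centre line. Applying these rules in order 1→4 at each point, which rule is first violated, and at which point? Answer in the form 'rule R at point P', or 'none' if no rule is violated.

rule 1 at point 13

Zone of each point (C = within 1σ̂, B = 1σ̂–2σ̂, A = 2σ̂–3σ̂, * = beyond 3σ̂; sign = side of CL): 1:-C, 2:-C, 3:-B, 4:+C, 5:+C, 6:+C, 7:-B, 8:-C, 9:-B, 10:-C, 11:+C, 12:+C, 13:+*, 14:-C, 15:-C, 16:-C
Rule 1 (one point beyond the 3σ limits) is satisfied at point 13.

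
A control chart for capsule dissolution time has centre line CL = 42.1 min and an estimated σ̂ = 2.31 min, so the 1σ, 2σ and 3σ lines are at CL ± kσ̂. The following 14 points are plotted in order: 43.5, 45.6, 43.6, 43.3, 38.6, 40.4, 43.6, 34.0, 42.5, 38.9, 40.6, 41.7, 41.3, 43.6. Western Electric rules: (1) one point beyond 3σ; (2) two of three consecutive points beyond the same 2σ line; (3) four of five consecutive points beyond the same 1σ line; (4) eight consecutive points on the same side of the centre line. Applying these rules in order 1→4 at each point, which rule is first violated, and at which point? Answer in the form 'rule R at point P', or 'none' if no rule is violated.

Zone of each point (C = within 1σ̂, B = 1σ̂–2σ̂, A = 2σ̂–3σ̂, * = beyond 3σ̂; sign = side of CL): 1:+C, 2:+B, 3:+C, 4:+C, 5:-B, 6:-C, 7:+C, 8:-*, 9:+C, 10:-B, 11:-C, 12:-C, 13:-C, 14:+C
Rule 1 (one point beyond the 3σ limits) is satisfied at point 8.

rule 1 at point 8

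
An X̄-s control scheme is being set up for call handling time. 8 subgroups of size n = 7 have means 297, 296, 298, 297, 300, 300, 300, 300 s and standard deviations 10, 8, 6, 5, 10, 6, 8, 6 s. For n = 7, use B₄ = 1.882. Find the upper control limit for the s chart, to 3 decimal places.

s̄ = (10 + 8 + 6 + 5 + 10 + 6 + 8 + 6) / 8 = 7.3750
UCL_s = B₄·s̄ = 1.882 × 7.3750 = 13.8797

13.880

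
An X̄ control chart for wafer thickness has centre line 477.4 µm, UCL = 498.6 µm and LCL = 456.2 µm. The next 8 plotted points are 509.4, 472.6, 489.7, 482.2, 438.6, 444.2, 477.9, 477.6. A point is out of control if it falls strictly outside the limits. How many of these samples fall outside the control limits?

Compare each point to [456.2, 498.6]: sample 1 = 509.4 > UCL; sample 5 = 438.6 < LCL; sample 6 = 444.2 < LCL.

3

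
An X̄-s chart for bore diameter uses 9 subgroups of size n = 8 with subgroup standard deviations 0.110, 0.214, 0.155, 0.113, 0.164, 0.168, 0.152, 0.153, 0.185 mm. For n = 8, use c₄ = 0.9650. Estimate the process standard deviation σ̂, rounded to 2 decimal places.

0.16

s̄ = (0.110 + 0.214 + 0.155 + 0.113 + 0.164 + 0.168 + 0.152 + 0.153 + 0.185) / 9 = 0.1571
σ̂ = s̄ / c₄ = 0.1571 / 0.9650 = 0.1628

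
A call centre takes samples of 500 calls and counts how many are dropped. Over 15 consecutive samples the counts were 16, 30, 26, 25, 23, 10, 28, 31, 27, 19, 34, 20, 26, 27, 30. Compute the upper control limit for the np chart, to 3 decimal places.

p̄ = Σdᵢ / (k·n) = 372 / (15 × 500) = 0.04960
UCL = np̄ + 3·√(np̄(1−p̄)) = 24.8000 + 3 × √(24.8000×0.95040) = 24.8000 + 3 × 4.8549 = 39.3647

39.365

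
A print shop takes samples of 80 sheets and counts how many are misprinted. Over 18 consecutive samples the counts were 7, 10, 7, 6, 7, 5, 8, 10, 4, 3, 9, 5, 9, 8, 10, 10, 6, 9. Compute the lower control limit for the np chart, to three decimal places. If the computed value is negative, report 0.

p̄ = Σdᵢ / (k·n) = 133 / (18 × 80) = 0.09236
LCL = np̄ − 3·√(np̄(1−p̄)) = 7.3889 − 3 × 2.5897 = -0.3802 → 0 (negative, so LCL = 0)

0.000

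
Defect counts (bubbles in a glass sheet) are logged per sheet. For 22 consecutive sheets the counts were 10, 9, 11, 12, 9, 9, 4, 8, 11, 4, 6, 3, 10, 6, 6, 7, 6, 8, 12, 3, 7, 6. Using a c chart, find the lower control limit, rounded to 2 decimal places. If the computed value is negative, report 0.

0.00

c̄ = (10 + 9 + 11 + 12 + 9 + 9 + 4 + 8 + 11 + 4 + 6 + 3 + 10 + 6 + 6 + 7 + 6 + 8 + 12 + 3 + 7 + 6) / 22 = 167 / 22 = 7.5909
LCL = c̄ − 3√c̄ = 7.5909 − 3 × 2.7552 = -0.6746 → 0 (cannot be negative)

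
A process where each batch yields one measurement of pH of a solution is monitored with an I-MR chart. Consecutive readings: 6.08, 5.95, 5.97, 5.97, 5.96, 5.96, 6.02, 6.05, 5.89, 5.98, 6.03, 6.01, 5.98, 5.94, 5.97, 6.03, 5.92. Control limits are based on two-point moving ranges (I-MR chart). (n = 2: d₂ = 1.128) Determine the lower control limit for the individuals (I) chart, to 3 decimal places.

X̄ = (6.08 + 5.95 + 5.97 + 5.97 + 5.96 + 5.96 + 6.02 + 6.05 + 5.89 + 5.98 + 6.03 + 6.01 + 5.98 + 5.94 + 5.97 + 6.03 + 5.92) / 17 = 5.9829
Moving ranges: 0.13, 0.02, 0.00, 0.01, 0.00, 0.06, 0.03, 0.16, 0.09, 0.05, 0.02, 0.03, 0.04, 0.03, 0.06, 0.11; M̄R̄ = 0.8400 / 16 = 0.0525
LCL = X̄ − 3·M̄R̄/d₂ = 5.9829 − 3 × 0.0525 / 1.128 = 5.8433

5.843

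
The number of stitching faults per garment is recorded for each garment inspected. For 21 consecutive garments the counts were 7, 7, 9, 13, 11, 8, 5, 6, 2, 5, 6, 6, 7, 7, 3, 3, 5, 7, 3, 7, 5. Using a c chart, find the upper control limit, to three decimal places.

13.807

c̄ = (7 + 7 + 9 + 13 + 11 + 8 + 5 + 6 + 2 + 5 + 6 + 6 + 7 + 7 + 3 + 3 + 5 + 7 + 3 + 7 + 5) / 21 = 132 / 21 = 6.2857
UCL = c̄ + 3√c̄ = 6.2857 + 3 × √6.2857 = 6.2857 + 3 × 2.5071 = 13.8071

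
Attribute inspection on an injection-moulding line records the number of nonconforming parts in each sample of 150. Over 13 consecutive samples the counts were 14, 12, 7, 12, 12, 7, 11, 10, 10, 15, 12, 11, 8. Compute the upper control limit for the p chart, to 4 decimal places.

0.1357

p̄ = Σdᵢ / (k·n) = 141 / (13 × 150) = 0.07231
UCL = p̄ + 3·√(p̄(1−p̄)/n) = 0.07231 + 3 × √(0.07231×0.92769/150) = 0.07231 + 3 × 0.02115 = 0.13575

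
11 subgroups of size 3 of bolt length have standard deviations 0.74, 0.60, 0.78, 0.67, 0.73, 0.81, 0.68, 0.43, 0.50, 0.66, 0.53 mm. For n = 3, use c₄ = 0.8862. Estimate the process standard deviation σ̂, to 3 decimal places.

0.731

s̄ = (0.74 + 0.60 + 0.78 + 0.67 + 0.73 + 0.81 + 0.68 + 0.43 + 0.50 + 0.66 + 0.53) / 11 = 0.6482
σ̂ = s̄ / c₄ = 0.6482 / 0.8862 = 0.7314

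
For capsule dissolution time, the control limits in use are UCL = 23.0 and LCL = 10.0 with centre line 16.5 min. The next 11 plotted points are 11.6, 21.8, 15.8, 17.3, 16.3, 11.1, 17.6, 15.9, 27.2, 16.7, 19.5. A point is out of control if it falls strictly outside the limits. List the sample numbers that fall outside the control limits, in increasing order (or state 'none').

Compare each point to [10.0, 23.0]: sample 9 = 27.2 > UCL.

9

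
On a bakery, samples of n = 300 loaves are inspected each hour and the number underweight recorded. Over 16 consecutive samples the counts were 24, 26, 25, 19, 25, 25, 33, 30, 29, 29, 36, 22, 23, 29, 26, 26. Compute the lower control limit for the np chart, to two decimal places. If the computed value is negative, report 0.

p̄ = Σdᵢ / (k·n) = 427 / (16 × 300) = 0.08896
LCL = np̄ − 3·√(np̄(1−p̄)) = 26.6875 − 3 × 4.9309 = 11.8949

11.89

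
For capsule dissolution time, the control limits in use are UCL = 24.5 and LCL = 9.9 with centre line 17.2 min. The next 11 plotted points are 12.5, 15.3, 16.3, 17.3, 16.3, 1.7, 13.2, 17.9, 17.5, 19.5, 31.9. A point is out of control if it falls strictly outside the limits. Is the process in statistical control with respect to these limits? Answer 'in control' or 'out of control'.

Compare each point to [9.9, 24.5]: sample 6 = 1.7 < LCL; sample 11 = 31.9 > UCL.

out of control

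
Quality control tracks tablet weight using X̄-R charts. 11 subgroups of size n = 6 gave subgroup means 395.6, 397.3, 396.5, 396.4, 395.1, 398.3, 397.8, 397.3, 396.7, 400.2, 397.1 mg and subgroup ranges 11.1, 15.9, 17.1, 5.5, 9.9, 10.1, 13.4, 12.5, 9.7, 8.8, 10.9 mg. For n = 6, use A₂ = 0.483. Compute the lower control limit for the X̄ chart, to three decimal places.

391.634

X̄̄ = (395.6 + 397.3 + 396.5 + 396.4 + 395.1 + 398.3 + 397.8 + 397.3 + 396.7 + 400.2 + 397.1) / 11 = 4368.3000 / 11 = 397.1182
R̄ = (11.1 + 15.9 + 17.1 + 5.5 + 9.9 + 10.1 + 13.4 + 12.5 + 9.7 + 8.8 + 10.9) / 11 = 124.9000 / 11 = 11.3545
LCL = X̄̄ − A₂·R̄ = 397.1182 − 0.483 × 11.3545 = 391.6339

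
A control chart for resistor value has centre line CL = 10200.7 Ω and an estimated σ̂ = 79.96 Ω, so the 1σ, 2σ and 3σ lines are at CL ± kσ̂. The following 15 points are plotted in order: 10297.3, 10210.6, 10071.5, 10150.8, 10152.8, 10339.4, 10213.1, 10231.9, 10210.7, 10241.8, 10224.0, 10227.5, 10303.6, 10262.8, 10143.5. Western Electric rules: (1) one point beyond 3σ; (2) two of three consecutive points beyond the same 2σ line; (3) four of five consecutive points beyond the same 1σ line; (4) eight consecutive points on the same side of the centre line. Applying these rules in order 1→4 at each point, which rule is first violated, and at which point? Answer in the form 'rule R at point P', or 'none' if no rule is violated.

rule 4 at point 13

Zone of each point (C = within 1σ̂, B = 1σ̂–2σ̂, A = 2σ̂–3σ̂, * = beyond 3σ̂; sign = side of CL): 1:+B, 2:+C, 3:-B, 4:-C, 5:-C, 6:+B, 7:+C, 8:+C, 9:+C, 10:+C, 11:+C, 12:+C, 13:+B, 14:+C, 15:-C
Rule 4 (eight consecutive points on the same side of the centre line) is satisfied at point 13.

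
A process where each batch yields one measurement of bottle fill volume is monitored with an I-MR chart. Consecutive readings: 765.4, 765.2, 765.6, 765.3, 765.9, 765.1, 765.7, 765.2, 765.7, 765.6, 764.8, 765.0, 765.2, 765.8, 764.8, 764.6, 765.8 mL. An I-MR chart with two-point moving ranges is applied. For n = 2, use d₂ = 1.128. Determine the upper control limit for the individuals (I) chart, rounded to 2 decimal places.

X̄ = (765.4 + 765.2 + 765.6 + 765.3 + 765.9 + 765.1 + 765.7 + 765.2 + 765.7 + 765.6 + 764.8 + 765.0 + 765.2 + 765.8 + 764.8 + 764.6 + 765.8) / 17 = 765.3353
Moving ranges: 0.2, 0.4, 0.3, 0.6, 0.8, 0.6, 0.5, 0.5, 0.1, 0.8, 0.2, 0.2, 0.6, 1.0, 0.2, 1.2; M̄R̄ = 8.2000 / 16 = 0.5125
UCL = X̄ + 3·M̄R̄/d₂ = 765.3353 + 3 × 0.5125 / 1.128 = 766.6983

766.70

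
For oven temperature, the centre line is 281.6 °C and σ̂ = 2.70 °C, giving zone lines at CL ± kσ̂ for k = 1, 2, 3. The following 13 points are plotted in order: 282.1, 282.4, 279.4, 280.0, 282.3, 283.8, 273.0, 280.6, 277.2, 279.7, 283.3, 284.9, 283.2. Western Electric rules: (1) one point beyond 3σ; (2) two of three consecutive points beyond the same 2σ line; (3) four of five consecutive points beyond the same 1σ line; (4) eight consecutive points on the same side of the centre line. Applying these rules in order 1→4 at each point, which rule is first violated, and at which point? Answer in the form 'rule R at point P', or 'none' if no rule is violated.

rule 1 at point 7

Zone of each point (C = within 1σ̂, B = 1σ̂–2σ̂, A = 2σ̂–3σ̂, * = beyond 3σ̂; sign = side of CL): 1:+C, 2:+C, 3:-C, 4:-C, 5:+C, 6:+C, 7:-*, 8:-C, 9:-B, 10:-C, 11:+C, 12:+B, 13:+C
Rule 1 (one point beyond the 3σ limits) is satisfied at point 7.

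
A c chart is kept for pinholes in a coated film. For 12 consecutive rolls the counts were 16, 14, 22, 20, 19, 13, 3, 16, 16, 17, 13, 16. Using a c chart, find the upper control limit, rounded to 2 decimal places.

c̄ = (16 + 14 + 22 + 20 + 19 + 13 + 3 + 16 + 16 + 17 + 13 + 16) / 12 = 185 / 12 = 15.4167
UCL = c̄ + 3√c̄ = 15.4167 + 3 × √15.4167 = 15.4167 + 3 × 3.9264 = 27.1959

27.20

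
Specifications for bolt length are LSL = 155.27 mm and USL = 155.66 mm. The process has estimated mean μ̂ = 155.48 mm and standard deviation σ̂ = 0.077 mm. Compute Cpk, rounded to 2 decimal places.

Cpu = (USL − μ̂) / (3σ̂) = (155.66 − 155.48) / (3 × 0.077) = 0.7792; Cpl = (μ̂ − LSL) / (3σ̂) = (155.48 − 155.27) / (3 × 0.077) = 0.9091; Cpk = min(Cpu, Cpl) = 0.7792

0.78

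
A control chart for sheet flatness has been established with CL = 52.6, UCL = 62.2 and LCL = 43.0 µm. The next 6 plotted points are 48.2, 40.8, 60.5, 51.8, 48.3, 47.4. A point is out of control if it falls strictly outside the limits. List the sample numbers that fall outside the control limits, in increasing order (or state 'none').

2

Compare each point to [43.0, 62.2]: sample 2 = 40.8 < LCL.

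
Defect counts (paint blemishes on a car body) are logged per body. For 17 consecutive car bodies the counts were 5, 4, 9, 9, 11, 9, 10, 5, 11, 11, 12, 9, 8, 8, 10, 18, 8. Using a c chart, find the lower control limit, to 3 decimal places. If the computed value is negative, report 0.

c̄ = (5 + 4 + 9 + 9 + 11 + 9 + 10 + 5 + 11 + 11 + 12 + 9 + 8 + 8 + 10 + 18 + 8) / 17 = 157 / 17 = 9.2353
LCL = c̄ − 3√c̄ = 9.2353 − 3 × 3.0390 = 0.1184

0.118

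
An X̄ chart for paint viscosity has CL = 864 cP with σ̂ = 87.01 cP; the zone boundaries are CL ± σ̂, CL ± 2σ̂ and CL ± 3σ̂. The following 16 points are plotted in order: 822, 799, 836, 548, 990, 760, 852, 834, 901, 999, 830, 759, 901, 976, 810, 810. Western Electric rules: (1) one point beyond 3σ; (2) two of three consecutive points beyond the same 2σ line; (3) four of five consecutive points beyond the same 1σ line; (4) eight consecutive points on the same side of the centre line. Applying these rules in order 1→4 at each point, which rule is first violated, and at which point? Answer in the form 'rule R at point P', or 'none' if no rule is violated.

Zone of each point (C = within 1σ̂, B = 1σ̂–2σ̂, A = 2σ̂–3σ̂, * = beyond 3σ̂; sign = side of CL): 1:-C, 2:-C, 3:-C, 4:-*, 5:+B, 6:-B, 7:-C, 8:-C, 9:+C, 10:+B, 11:-C, 12:-B, 13:+C, 14:+B, 15:-C, 16:-C
Rule 1 (one point beyond the 3σ limits) is satisfied at point 4.

rule 1 at point 4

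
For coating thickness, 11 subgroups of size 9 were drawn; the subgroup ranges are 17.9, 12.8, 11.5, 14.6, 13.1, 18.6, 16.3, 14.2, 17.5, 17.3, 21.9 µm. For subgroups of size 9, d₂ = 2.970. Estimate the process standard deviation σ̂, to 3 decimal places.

5.378

R̄ = (17.9 + 12.8 + 11.5 + 14.6 + 13.1 + 18.6 + 16.3 + 14.2 + 17.5 + 17.3 + 21.9) / 11 = 15.9727
σ̂ = R̄ / d₂ = 15.9727 / 2.970 = 5.3780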